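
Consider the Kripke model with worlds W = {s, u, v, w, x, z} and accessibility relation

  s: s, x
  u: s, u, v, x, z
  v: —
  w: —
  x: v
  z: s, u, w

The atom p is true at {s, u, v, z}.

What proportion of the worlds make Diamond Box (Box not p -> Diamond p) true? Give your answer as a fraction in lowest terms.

s: successors {s, x}; Box (Box not p -> Diamond p) there: s:T, x:F. ✓
u: successors {s, u, v, x, z}; Box (Box not p -> Diamond p) there: s:T, u:F, v:T, x:F, z:F. ✓
v: no successors, so Diamond Box (Box not p -> Diamond p) fails. ✗
w: no successors, so Diamond Box (Box not p -> Diamond p) fails. ✗
x: successors {v}; Box (Box not p -> Diamond p) there: v:T. ✓
z: successors {s, u, w}; Box (Box not p -> Diamond p) there: s:T, u:F, w:T. ✓
That's 4 of 6 worlds, so 4/6 = 2/3.

2/3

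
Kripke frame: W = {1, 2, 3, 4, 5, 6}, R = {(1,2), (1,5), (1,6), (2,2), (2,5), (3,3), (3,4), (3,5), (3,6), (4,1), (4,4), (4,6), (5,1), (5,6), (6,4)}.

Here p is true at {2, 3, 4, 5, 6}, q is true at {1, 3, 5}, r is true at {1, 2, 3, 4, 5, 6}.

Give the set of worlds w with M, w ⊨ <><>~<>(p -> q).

{1, 2, 3, 4, 5, 6}

1: successors {2, 5, 6}; <>~<>(p -> q) there: 2:F, 5:T, 6:F. ✓
2: successors {2, 5}; <>~<>(p -> q) there: 2:F, 5:T. ✓
3: successors {3, 4, 5, 6}; <>~<>(p -> q) there: 3:T, 4:T, 5:T, 6:F. ✓
4: successors {1, 4, 6}; <>~<>(p -> q) there: 1:T, 4:T, 6:F. ✓
5: successors {1, 6}; <>~<>(p -> q) there: 1:T, 6:F. ✓
6: successors {4}; <>~<>(p -> q) there: 4:T. ✓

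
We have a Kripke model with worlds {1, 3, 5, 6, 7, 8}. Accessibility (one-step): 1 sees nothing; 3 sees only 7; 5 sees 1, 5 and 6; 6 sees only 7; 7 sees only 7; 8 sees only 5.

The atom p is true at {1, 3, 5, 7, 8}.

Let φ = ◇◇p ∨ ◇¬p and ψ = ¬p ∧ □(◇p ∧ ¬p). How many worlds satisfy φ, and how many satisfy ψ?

5 and 0

For ◇◇p ∨ ◇¬p:
1: ◇◇p is F, ◇¬p is F. ✗
3: ◇◇p is T, ◇¬p is F. ✓
5: ◇◇p is T, ◇¬p is T. ✓
6: ◇◇p is T, ◇¬p is F. ✓
7: ◇◇p is T, ◇¬p is F. ✓
8: ◇◇p is T, ◇¬p is F. ✓
— 5 worlds.
For ¬p ∧ □(◇p ∧ ¬p):
1: ¬p is F, □(◇p ∧ ¬p) is T. ✗
3: ¬p is F, □(◇p ∧ ¬p) is F. ✗
5: ¬p is F, □(◇p ∧ ¬p) is F. ✗
6: ¬p is T, □(◇p ∧ ¬p) is F. ✗
7: ¬p is F, □(◇p ∧ ¬p) is F. ✗
8: ¬p is F, □(◇p ∧ ¬p) is F. ✗
— 0 worlds.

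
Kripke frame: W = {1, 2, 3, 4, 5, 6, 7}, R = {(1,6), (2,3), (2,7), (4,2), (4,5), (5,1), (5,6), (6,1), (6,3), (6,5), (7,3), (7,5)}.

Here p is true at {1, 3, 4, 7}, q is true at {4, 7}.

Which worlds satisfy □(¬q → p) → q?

1: □(¬q → p) is F, q is F. ✓
2: □(¬q → p) is T, q is F. ✗
3: □(¬q → p) is T, q is F. ✗
4: □(¬q → p) is F, q is T. ✓
5: □(¬q → p) is F, q is F. ✓
6: □(¬q → p) is F, q is F. ✓
7: □(¬q → p) is F, q is T. ✓

{1, 4, 5, 6, 7}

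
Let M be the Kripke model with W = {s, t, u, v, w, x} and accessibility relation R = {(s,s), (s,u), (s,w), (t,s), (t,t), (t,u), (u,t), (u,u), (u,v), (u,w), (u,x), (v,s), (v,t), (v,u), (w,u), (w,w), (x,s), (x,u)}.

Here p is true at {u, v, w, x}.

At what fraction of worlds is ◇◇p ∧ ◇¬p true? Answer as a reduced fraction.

s: ◇◇p is T, ◇¬p is T. ✓
t: ◇◇p is T, ◇¬p is T. ✓
u: ◇◇p is T, ◇¬p is T. ✓
v: ◇◇p is T, ◇¬p is T. ✓
w: ◇◇p is T, ◇¬p is F. ✗
x: ◇◇p is T, ◇¬p is T. ✓
That's 5 of 6 worlds, so 5/6.

5/6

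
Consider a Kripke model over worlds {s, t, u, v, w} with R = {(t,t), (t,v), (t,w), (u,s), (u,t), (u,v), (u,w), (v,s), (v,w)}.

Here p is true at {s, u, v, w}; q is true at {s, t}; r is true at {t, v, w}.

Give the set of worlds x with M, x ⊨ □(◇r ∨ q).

{s, w}

s: no successors, so □(◇r ∨ q) holds vacuously. ✓
t: successors {t, v, w}; ◇r ∨ q there: t:T, v:T, w:F. ✗
u: successors {s, t, v, w}; ◇r ∨ q there: s:T, t:T, v:T, w:F. ✗
v: successors {s, w}; ◇r ∨ q there: s:T, w:F. ✗
w: no successors, so □(◇r ∨ q) holds vacuously. ✓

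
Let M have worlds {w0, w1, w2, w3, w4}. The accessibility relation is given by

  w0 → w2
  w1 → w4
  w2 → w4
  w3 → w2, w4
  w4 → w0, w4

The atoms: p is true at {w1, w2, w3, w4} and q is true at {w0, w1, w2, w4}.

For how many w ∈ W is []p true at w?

4

w0: successors {w2}; p there: w2:T. ✓
w1: successors {w4}; p there: w4:T. ✓
w2: successors {w4}; p there: w4:T. ✓
w3: successors {w2, w4}; p there: w2:T, w4:T. ✓
w4: successors {w0, w4}; p there: w0:F, w4:T. ✗
Satisfying worlds: {w0, w1, w2, w3}.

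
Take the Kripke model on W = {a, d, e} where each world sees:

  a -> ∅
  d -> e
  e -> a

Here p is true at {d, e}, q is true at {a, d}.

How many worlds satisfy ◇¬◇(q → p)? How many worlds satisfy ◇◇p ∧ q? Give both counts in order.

2 and 0

For ◇¬◇(q → p):
a: no successors, so ◇¬◇(q → p) fails. ✗
d: successors {e}; ¬◇(q → p) there: e:T. ✓
e: successors {a}; ¬◇(q → p) there: a:T. ✓
— 2 worlds.
For ◇◇p ∧ q:
a: ◇◇p is F, q is T. ✗
d: ◇◇p is F, q is T. ✗
e: ◇◇p is F, q is F. ✗
— 0 worlds.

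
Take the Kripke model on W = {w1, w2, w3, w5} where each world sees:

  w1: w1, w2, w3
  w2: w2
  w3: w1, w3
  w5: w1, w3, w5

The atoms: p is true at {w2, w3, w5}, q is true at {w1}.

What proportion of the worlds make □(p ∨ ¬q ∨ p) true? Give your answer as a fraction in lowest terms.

1/4

w1: successors {w1, w2, w3}; p ∨ ¬q ∨ p there: w1:F, w2:T, w3:T. ✗
w2: successors {w2}; p ∨ ¬q ∨ p there: w2:T. ✓
w3: successors {w1, w3}; p ∨ ¬q ∨ p there: w1:F, w3:T. ✗
w5: successors {w1, w3, w5}; p ∨ ¬q ∨ p there: w1:F, w3:T, w5:T. ✗
That's 1 of 4 worlds, so 1/4.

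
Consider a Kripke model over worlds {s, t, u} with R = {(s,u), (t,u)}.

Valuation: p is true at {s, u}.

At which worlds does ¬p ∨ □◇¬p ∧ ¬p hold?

s: ¬p is F, □◇¬p ∧ ¬p is F. ✗
t: ¬p is T, □◇¬p ∧ ¬p is F. ✓
u: ¬p is F, □◇¬p ∧ ¬p is F. ✗

{t}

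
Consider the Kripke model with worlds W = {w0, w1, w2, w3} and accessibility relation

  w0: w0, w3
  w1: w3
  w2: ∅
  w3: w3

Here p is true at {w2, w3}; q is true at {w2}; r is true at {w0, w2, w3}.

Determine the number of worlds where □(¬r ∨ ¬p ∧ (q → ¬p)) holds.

1

w0: successors {w0, w3}; ¬r ∨ ¬p ∧ (q → ¬p) there: w0:T, w3:F. ✗
w1: successors {w3}; ¬r ∨ ¬p ∧ (q → ¬p) there: w3:F. ✗
w2: no successors, so □(¬r ∨ ¬p ∧ (q → ¬p)) holds vacuously. ✓
w3: successors {w3}; ¬r ∨ ¬p ∧ (q → ¬p) there: w3:F. ✗
Satisfying worlds: {w2}.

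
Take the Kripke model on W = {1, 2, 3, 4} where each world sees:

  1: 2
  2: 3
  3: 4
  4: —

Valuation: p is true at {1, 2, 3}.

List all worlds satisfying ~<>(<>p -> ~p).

1: <>(<>p -> ~p) is F. ✓
2: <>(<>p -> ~p) is T. ✗
3: <>(<>p -> ~p) is T. ✗
4: <>(<>p -> ~p) is F. ✓

{1, 4}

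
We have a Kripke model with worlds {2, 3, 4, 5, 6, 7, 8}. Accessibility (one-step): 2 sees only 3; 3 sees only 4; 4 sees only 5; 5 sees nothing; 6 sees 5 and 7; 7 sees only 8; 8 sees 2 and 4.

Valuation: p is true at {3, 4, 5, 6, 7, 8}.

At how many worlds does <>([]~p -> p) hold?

2: successors {3}; []~p -> p there: 3:T. ✓
3: successors {4}; []~p -> p there: 4:T. ✓
4: successors {5}; []~p -> p there: 5:T. ✓
5: no successors, so <>([]~p -> p) fails. ✗
6: successors {5, 7}; []~p -> p there: 5:T, 7:T. ✓
7: successors {8}; []~p -> p there: 8:T. ✓
8: successors {2, 4}; []~p -> p there: 2:T, 4:T. ✓
Satisfying worlds: {2, 3, 4, 6, 7, 8}.

6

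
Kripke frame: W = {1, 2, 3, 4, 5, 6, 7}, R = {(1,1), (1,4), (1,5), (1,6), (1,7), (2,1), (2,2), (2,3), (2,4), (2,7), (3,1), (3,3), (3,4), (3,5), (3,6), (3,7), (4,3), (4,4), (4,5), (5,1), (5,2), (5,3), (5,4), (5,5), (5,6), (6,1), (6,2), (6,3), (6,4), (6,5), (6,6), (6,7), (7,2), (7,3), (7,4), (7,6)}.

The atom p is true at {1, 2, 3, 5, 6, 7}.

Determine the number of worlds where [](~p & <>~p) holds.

0

1: successors {1, 4, 5, 6, 7}; ~p & <>~p there: 1:F, 4:T, 5:F, 6:F, 7:F. ✗
2: successors {1, 2, 3, 4, 7}; ~p & <>~p there: 1:F, 2:F, 3:F, 4:T, 7:F. ✗
3: successors {1, 3, 4, 5, 6, 7}; ~p & <>~p there: 1:F, 3:F, 4:T, 5:F, 6:F, 7:F. ✗
4: successors {3, 4, 5}; ~p & <>~p there: 3:F, 4:T, 5:F. ✗
5: successors {1, 2, 3, 4, 5, 6}; ~p & <>~p there: 1:F, 2:F, 3:F, 4:T, 5:F, 6:F. ✗
6: successors {1, 2, 3, 4, 5, 6, 7}; ~p & <>~p there: 1:F, 2:F, 3:F, 4:T, 5:F, 6:F, 7:F. ✗
7: successors {2, 3, 4, 6}; ~p & <>~p there: 2:F, 3:F, 4:T, 6:F. ✗
Satisfying worlds: ∅.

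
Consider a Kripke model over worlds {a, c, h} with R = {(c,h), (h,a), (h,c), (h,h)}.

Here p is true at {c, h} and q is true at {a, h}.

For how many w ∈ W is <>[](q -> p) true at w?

1

a: no successors, so <>[](q -> p) fails. ✗
c: successors {h}; [](q -> p) there: h:F. ✗
h: successors {a, c, h}; [](q -> p) there: a:T, c:T, h:F. ✓
Satisfying worlds: {h}.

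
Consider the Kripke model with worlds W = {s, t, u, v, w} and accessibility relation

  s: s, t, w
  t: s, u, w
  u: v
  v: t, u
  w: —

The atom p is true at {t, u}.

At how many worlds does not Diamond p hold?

2

s: Diamond p is T. ✗
t: Diamond p is T. ✗
u: Diamond p is F. ✓
v: Diamond p is T. ✗
w: Diamond p is F. ✓
Satisfying worlds: {u, w}.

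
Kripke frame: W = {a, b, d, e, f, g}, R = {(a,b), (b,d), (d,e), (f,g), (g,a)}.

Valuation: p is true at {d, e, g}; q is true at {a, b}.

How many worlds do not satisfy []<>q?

3

a: successors {b}; <>q there: b:F. ✗
b: successors {d}; <>q there: d:F. ✗
d: successors {e}; <>q there: e:F. ✗
e: no successors, so []<>q holds vacuously. ✓
f: successors {g}; <>q there: g:T. ✓
g: successors {a}; <>q there: a:T. ✓
Satisfying worlds: {e, f, g}.
So []<>q fails at the other 3 worlds.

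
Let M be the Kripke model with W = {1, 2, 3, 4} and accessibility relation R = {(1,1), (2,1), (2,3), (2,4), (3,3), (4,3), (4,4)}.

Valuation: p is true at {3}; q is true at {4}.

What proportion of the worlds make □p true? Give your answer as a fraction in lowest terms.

1: successors {1}; p there: 1:F. ✗
2: successors {1, 3, 4}; p there: 1:F, 3:T, 4:F. ✗
3: successors {3}; p there: 3:T. ✓
4: successors {3, 4}; p there: 3:T, 4:F. ✗
That's 1 of 4 worlds, so 1/4.

1/4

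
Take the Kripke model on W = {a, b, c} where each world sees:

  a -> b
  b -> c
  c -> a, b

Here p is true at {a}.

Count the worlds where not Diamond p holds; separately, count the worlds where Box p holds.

2 and 0

For not Diamond p:
a: Diamond p is F. ✓
b: Diamond p is F. ✓
c: Diamond p is T. ✗
— 2 worlds.
For Box p:
a: successors {b}; p there: b:F. ✗
b: successors {c}; p there: c:F. ✗
c: successors {a, b}; p there: a:T, b:F. ✗
— 0 worlds.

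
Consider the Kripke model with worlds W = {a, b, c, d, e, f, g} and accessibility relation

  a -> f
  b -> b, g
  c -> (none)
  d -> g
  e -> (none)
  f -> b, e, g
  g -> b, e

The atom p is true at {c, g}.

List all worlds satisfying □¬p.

a: successors {f}; ¬p there: f:T. ✓
b: successors {b, g}; ¬p there: b:T, g:F. ✗
c: no successors, so □¬p holds vacuously. ✓
d: successors {g}; ¬p there: g:F. ✗
e: no successors, so □¬p holds vacuously. ✓
f: successors {b, e, g}; ¬p there: b:T, e:T, g:F. ✗
g: successors {b, e}; ¬p there: b:T, e:T. ✓

{a, c, e, g}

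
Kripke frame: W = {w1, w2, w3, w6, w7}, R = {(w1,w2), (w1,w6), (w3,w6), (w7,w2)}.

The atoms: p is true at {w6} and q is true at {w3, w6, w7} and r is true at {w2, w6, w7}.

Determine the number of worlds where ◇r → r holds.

3

w1: ◇r is T, r is F. ✗
w2: ◇r is F, r is T. ✓
w3: ◇r is T, r is F. ✗
w6: ◇r is F, r is T. ✓
w7: ◇r is T, r is T. ✓
Satisfying worlds: {w2, w6, w7}.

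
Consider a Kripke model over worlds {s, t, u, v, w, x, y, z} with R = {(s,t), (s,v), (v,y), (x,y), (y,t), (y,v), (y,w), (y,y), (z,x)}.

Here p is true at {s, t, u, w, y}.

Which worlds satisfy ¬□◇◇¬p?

s: □◇◇¬p is F. ✓
t: □◇◇¬p is T. ✗
u: □◇◇¬p is T. ✗
v: □◇◇¬p is T. ✗
w: □◇◇¬p is T. ✗
x: □◇◇¬p is T. ✗
y: □◇◇¬p is F. ✓
z: □◇◇¬p is T. ✗

{s, y}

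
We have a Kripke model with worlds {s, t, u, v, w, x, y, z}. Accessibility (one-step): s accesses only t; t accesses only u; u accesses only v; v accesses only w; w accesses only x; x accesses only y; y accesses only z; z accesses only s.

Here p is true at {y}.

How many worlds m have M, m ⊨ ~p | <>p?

7

s: ~p is T, <>p is F. ✓
t: ~p is T, <>p is F. ✓
u: ~p is T, <>p is F. ✓
v: ~p is T, <>p is F. ✓
w: ~p is T, <>p is F. ✓
x: ~p is T, <>p is T. ✓
y: ~p is F, <>p is F. ✗
z: ~p is T, <>p is F. ✓
Satisfying worlds: {s, t, u, v, w, x, z}.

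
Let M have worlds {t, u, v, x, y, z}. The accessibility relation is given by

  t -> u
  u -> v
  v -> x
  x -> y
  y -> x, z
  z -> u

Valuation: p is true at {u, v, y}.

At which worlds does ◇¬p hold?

{v, y}

t: successors {u}; ¬p there: u:F. ✗
u: successors {v}; ¬p there: v:F. ✗
v: successors {x}; ¬p there: x:T. ✓
x: successors {y}; ¬p there: y:F. ✗
y: successors {x, z}; ¬p there: x:T, z:T. ✓
z: successors {u}; ¬p there: u:F. ✗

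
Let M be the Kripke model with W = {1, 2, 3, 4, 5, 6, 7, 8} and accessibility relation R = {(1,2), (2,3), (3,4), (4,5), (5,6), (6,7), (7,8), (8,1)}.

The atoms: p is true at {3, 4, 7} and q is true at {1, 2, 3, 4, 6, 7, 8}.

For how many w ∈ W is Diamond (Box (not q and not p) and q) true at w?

1

1: successors {2}; Box (not q and not p) and q there: 2:F. ✗
2: successors {3}; Box (not q and not p) and q there: 3:F. ✗
3: successors {4}; Box (not q and not p) and q there: 4:T. ✓
4: successors {5}; Box (not q and not p) and q there: 5:F. ✗
5: successors {6}; Box (not q and not p) and q there: 6:F. ✗
6: successors {7}; Box (not q and not p) and q there: 7:F. ✗
7: successors {8}; Box (not q and not p) and q there: 8:F. ✗
8: successors {1}; Box (not q and not p) and q there: 1:F. ✗
Satisfying worlds: {3}.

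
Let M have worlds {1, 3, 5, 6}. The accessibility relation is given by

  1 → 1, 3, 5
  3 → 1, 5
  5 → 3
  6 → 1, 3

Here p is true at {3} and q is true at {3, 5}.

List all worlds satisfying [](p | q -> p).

{5, 6}

1: successors {1, 3, 5}; p | q -> p there: 1:T, 3:T, 5:F. ✗
3: successors {1, 5}; p | q -> p there: 1:T, 5:F. ✗
5: successors {3}; p | q -> p there: 3:T. ✓
6: successors {1, 3}; p | q -> p there: 1:T, 3:T. ✓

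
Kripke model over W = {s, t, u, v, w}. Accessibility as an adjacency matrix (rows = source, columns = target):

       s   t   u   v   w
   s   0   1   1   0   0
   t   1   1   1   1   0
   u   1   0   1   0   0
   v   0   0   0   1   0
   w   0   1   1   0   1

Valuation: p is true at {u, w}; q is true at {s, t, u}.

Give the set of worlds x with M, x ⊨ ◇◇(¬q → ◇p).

s: successors {t, u}; ◇(¬q → ◇p) there: t:T, u:T. ✓
t: successors {s, t, u, v}; ◇(¬q → ◇p) there: s:T, t:T, u:T, v:F. ✓
u: successors {s, u}; ◇(¬q → ◇p) there: s:T, u:T. ✓
v: successors {v}; ◇(¬q → ◇p) there: v:F. ✗
w: successors {t, u, w}; ◇(¬q → ◇p) there: t:T, u:T, w:T. ✓

{s, t, u, w}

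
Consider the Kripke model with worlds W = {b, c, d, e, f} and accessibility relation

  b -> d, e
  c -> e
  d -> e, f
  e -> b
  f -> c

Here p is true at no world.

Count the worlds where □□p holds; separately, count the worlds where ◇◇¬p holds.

For □□p:
b: successors {d, e}; □p there: d:F, e:F. ✗
c: successors {e}; □p there: e:F. ✗
d: successors {e, f}; □p there: e:F, f:F. ✗
e: successors {b}; □p there: b:F. ✗
f: successors {c}; □p there: c:F. ✗
— 0 worlds.
For ◇◇¬p:
b: successors {d, e}; ◇¬p there: d:T, e:T. ✓
c: successors {e}; ◇¬p there: e:T. ✓
d: successors {e, f}; ◇¬p there: e:T, f:T. ✓
e: successors {b}; ◇¬p there: b:T. ✓
f: successors {c}; ◇¬p there: c:T. ✓
— 5 worlds.

0 and 5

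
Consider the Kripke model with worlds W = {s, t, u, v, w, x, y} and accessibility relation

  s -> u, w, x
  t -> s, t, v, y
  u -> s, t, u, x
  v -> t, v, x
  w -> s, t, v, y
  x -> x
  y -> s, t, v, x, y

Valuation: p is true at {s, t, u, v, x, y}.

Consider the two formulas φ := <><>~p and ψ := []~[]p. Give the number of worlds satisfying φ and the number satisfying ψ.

4 and 0

For <><>~p:
s: successors {u, w, x}; <>~p there: u:F, w:F, x:F. ✗
t: successors {s, t, v, y}; <>~p there: s:T, t:F, v:F, y:F. ✓
u: successors {s, t, u, x}; <>~p there: s:T, t:F, u:F, x:F. ✓
v: successors {t, v, x}; <>~p there: t:F, v:F, x:F. ✗
w: successors {s, t, v, y}; <>~p there: s:T, t:F, v:F, y:F. ✓
x: successors {x}; <>~p there: x:F. ✗
y: successors {s, t, v, x, y}; <>~p there: s:T, t:F, v:F, x:F, y:F. ✓
— 4 worlds.
For []~[]p:
s: successors {u, w, x}; ~[]p there: u:F, w:F, x:F. ✗
t: successors {s, t, v, y}; ~[]p there: s:T, t:F, v:F, y:F. ✗
u: successors {s, t, u, x}; ~[]p there: s:T, t:F, u:F, x:F. ✗
v: successors {t, v, x}; ~[]p there: t:F, v:F, x:F. ✗
w: successors {s, t, v, y}; ~[]p there: s:T, t:F, v:F, y:F. ✗
x: successors {x}; ~[]p there: x:F. ✗
y: successors {s, t, v, x, y}; ~[]p there: s:T, t:F, v:F, x:F, y:F. ✗
— 0 worlds.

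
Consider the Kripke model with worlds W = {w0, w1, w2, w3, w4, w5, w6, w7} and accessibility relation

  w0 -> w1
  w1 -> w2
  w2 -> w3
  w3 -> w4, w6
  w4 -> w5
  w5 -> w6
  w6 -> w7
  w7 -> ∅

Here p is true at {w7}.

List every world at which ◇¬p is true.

{w0, w1, w2, w3, w4, w5}

w0: successors {w1}; ¬p there: w1:T. ✓
w1: successors {w2}; ¬p there: w2:T. ✓
w2: successors {w3}; ¬p there: w3:T. ✓
w3: successors {w4, w6}; ¬p there: w4:T, w6:T. ✓
w4: successors {w5}; ¬p there: w5:T. ✓
w5: successors {w6}; ¬p there: w6:T. ✓
w6: successors {w7}; ¬p there: w7:F. ✗
w7: no successors, so ◇¬p fails. ✗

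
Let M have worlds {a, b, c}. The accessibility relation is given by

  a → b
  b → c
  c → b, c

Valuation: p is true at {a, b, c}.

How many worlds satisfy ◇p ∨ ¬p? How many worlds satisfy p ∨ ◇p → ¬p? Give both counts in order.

3 and 0

For ◇p ∨ ¬p:
a: ◇p is T, ¬p is F. ✓
b: ◇p is T, ¬p is F. ✓
c: ◇p is T, ¬p is F. ✓
— 3 worlds.
For p ∨ ◇p → ¬p:
a: p ∨ ◇p is T, ¬p is F. ✗
b: p ∨ ◇p is T, ¬p is F. ✗
c: p ∨ ◇p is T, ¬p is F. ✗
— 0 worlds.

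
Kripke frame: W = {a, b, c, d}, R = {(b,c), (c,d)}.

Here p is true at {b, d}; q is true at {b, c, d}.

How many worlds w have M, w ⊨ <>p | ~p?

a: <>p is F, ~p is T. ✓
b: <>p is F, ~p is F. ✗
c: <>p is T, ~p is T. ✓
d: <>p is F, ~p is F. ✗
Satisfying worlds: {a, c}.

2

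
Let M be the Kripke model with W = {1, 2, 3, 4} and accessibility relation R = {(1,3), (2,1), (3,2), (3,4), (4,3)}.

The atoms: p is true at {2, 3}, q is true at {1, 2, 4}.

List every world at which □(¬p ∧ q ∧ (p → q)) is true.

1: successors {3}; ¬p ∧ q ∧ (p → q) there: 3:F. ✗
2: successors {1}; ¬p ∧ q ∧ (p → q) there: 1:T. ✓
3: successors {2, 4}; ¬p ∧ q ∧ (p → q) there: 2:F, 4:T. ✗
4: successors {3}; ¬p ∧ q ∧ (p → q) there: 3:F. ✗

{2}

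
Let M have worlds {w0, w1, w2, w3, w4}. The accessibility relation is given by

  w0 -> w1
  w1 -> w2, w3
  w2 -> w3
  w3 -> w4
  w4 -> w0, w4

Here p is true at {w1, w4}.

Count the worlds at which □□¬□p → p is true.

w0: □□¬□p is F, p is F. ✓
w1: □□¬□p is F, p is T. ✓
w2: □□¬□p is T, p is F. ✗
w3: □□¬□p is F, p is F. ✓
w4: □□¬□p is F, p is T. ✓
Satisfying worlds: {w0, w1, w3, w4}.

4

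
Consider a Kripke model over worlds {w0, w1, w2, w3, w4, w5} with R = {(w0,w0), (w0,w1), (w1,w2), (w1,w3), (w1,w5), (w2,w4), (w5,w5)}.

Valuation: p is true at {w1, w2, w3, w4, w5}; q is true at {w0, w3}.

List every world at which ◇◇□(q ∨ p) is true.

w0: successors {w0, w1}; ◇□(q ∨ p) there: w0:T, w1:T. ✓
w1: successors {w2, w3, w5}; ◇□(q ∨ p) there: w2:T, w3:F, w5:T. ✓
w2: successors {w4}; ◇□(q ∨ p) there: w4:F. ✗
w3: no successors, so ◇◇□(q ∨ p) fails. ✗
w4: no successors, so ◇◇□(q ∨ p) fails. ✗
w5: successors {w5}; ◇□(q ∨ p) there: w5:T. ✓

{w0, w1, w5}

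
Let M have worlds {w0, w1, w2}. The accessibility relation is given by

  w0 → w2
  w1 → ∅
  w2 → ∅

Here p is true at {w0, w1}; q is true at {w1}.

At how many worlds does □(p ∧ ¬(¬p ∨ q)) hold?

w0: successors {w2}; p ∧ ¬(¬p ∨ q) there: w2:F. ✗
w1: no successors, so □(p ∧ ¬(¬p ∨ q)) holds vacuously. ✓
w2: no successors, so □(p ∧ ¬(¬p ∨ q)) holds vacuously. ✓
Satisfying worlds: {w1, w2}.

2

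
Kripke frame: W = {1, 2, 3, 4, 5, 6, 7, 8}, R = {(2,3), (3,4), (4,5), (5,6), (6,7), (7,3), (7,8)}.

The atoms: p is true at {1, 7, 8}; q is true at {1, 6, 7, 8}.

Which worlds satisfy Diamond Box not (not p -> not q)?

{4, 7}

1: no successors, so Diamond Box not (not p -> not q) fails. ✗
2: successors {3}; Box not (not p -> not q) there: 3:F. ✗
3: successors {4}; Box not (not p -> not q) there: 4:F. ✗
4: successors {5}; Box not (not p -> not q) there: 5:T. ✓
5: successors {6}; Box not (not p -> not q) there: 6:F. ✗
6: successors {7}; Box not (not p -> not q) there: 7:F. ✗
7: successors {3, 8}; Box not (not p -> not q) there: 3:F, 8:T. ✓
8: no successors, so Diamond Box not (not p -> not q) fails. ✗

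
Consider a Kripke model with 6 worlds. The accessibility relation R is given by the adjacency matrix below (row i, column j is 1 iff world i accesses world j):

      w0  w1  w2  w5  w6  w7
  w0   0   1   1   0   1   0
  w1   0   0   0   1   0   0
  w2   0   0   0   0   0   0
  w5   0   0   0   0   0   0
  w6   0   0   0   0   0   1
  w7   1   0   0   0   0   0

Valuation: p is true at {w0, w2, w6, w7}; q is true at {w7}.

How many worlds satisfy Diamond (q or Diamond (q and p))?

2

w0: successors {w1, w2, w6}; q or Diamond (q and p) there: w1:F, w2:F, w6:T. ✓
w1: successors {w5}; q or Diamond (q and p) there: w5:F. ✗
w2: no successors, so Diamond (q or Diamond (q and p)) fails. ✗
w5: no successors, so Diamond (q or Diamond (q and p)) fails. ✗
w6: successors {w7}; q or Diamond (q and p) there: w7:T. ✓
w7: successors {w0}; q or Diamond (q and p) there: w0:F. ✗
Satisfying worlds: {w0, w6}.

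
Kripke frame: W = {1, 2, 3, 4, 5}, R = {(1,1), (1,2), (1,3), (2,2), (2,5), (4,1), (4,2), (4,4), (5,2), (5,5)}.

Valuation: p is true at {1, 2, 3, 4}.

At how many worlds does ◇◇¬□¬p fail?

1

1: successors {1, 2, 3}; ◇¬□¬p there: 1:T, 2:T, 3:F. ✓
2: successors {2, 5}; ◇¬□¬p there: 2:T, 5:T. ✓
3: no successors, so ◇◇¬□¬p fails. ✗
4: successors {1, 2, 4}; ◇¬□¬p there: 1:T, 2:T, 4:T. ✓
5: successors {2, 5}; ◇¬□¬p there: 2:T, 5:T. ✓
Satisfying worlds: {1, 2, 4, 5}.
So ◇◇¬□¬p fails at the other 1 world.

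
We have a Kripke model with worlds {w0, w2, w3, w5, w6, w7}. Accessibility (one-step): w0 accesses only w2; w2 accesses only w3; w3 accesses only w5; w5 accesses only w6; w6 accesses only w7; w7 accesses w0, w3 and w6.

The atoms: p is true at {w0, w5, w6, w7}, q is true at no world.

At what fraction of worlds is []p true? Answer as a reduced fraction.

1/2

w0: successors {w2}; p there: w2:F. ✗
w2: successors {w3}; p there: w3:F. ✗
w3: successors {w5}; p there: w5:T. ✓
w5: successors {w6}; p there: w6:T. ✓
w6: successors {w7}; p there: w7:T. ✓
w7: successors {w0, w3, w6}; p there: w0:T, w3:F, w6:T. ✗
That's 3 of 6 worlds, so 3/6 = 1/2.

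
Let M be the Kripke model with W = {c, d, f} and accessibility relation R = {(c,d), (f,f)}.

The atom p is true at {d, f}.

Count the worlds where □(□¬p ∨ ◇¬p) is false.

c: successors {d}; □¬p ∨ ◇¬p there: d:T. ✓
d: no successors, so □(□¬p ∨ ◇¬p) holds vacuously. ✓
f: successors {f}; □¬p ∨ ◇¬p there: f:F. ✗
Satisfying worlds: {c, d}.
So □(□¬p ∨ ◇¬p) fails at the other 1 world.

1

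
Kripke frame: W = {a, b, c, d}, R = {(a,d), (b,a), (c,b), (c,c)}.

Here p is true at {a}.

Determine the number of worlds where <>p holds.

1

a: successors {d}; p there: d:F. ✗
b: successors {a}; p there: a:T. ✓
c: successors {b, c}; p there: b:F, c:F. ✗
d: no successors, so <>p fails. ✗
Satisfying worlds: {b}.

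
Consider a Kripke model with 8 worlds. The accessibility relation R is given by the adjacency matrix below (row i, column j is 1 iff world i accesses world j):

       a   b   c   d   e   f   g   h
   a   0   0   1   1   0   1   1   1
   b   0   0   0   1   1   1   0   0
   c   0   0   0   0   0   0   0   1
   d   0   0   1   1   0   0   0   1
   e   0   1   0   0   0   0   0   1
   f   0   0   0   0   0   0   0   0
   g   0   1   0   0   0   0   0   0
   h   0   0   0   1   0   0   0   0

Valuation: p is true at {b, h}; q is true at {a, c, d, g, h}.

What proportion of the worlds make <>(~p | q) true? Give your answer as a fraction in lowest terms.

a: successors {c, d, f, g, h}; ~p | q there: c:T, d:T, f:T, g:T, h:T. ✓
b: successors {d, e, f}; ~p | q there: d:T, e:T, f:T. ✓
c: successors {h}; ~p | q there: h:T. ✓
d: successors {c, d, h}; ~p | q there: c:T, d:T, h:T. ✓
e: successors {b, h}; ~p | q there: b:F, h:T. ✓
f: no successors, so <>(~p | q) fails. ✗
g: successors {b}; ~p | q there: b:F. ✗
h: successors {d}; ~p | q there: d:T. ✓
That's 6 of 8 worlds, so 6/8 = 3/4.

3/4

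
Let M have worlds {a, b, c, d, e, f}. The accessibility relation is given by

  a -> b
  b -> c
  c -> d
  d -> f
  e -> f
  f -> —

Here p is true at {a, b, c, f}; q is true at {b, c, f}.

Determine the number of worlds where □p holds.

5

a: successors {b}; p there: b:T. ✓
b: successors {c}; p there: c:T. ✓
c: successors {d}; p there: d:F. ✗
d: successors {f}; p there: f:T. ✓
e: successors {f}; p there: f:T. ✓
f: no successors, so □p holds vacuously. ✓
Satisfying worlds: {a, b, d, e, f}.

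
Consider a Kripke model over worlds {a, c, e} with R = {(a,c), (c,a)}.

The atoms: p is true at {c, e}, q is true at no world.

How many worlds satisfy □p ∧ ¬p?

1

a: □p is T, ¬p is T. ✓
c: □p is F, ¬p is F. ✗
e: □p is T, ¬p is F. ✗
Satisfying worlds: {a}.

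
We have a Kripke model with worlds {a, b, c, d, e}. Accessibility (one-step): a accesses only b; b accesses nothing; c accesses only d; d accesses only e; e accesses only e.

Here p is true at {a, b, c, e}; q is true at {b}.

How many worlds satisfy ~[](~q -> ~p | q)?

a: [](~q -> ~p | q) is T. ✗
b: [](~q -> ~p | q) is T. ✗
c: [](~q -> ~p | q) is T. ✗
d: [](~q -> ~p | q) is F. ✓
e: [](~q -> ~p | q) is F. ✓
Satisfying worlds: {d, e}.

2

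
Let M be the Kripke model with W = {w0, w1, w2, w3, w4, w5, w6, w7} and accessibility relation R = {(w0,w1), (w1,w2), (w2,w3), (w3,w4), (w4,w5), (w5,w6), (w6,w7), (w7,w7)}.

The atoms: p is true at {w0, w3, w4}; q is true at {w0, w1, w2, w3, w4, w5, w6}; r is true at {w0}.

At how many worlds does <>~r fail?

w0: successors {w1}; ~r there: w1:T. ✓
w1: successors {w2}; ~r there: w2:T. ✓
w2: successors {w3}; ~r there: w3:T. ✓
w3: successors {w4}; ~r there: w4:T. ✓
w4: successors {w5}; ~r there: w5:T. ✓
w5: successors {w6}; ~r there: w6:T. ✓
w6: successors {w7}; ~r there: w7:T. ✓
w7: successors {w7}; ~r there: w7:T. ✓
Satisfying worlds: {w0, w1, w2, w3, w4, w5, w6, w7}.
So <>~r fails at the other 0 worlds.

0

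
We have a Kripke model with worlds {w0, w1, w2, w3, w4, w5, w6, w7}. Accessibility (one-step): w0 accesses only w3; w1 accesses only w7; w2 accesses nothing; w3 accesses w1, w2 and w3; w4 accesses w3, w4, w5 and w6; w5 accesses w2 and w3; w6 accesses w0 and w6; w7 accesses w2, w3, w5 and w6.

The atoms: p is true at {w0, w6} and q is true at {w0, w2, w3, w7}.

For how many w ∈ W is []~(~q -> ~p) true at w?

1

w0: successors {w3}; ~(~q -> ~p) there: w3:F. ✗
w1: successors {w7}; ~(~q -> ~p) there: w7:F. ✗
w2: no successors, so []~(~q -> ~p) holds vacuously. ✓
w3: successors {w1, w2, w3}; ~(~q -> ~p) there: w1:F, w2:F, w3:F. ✗
w4: successors {w3, w4, w5, w6}; ~(~q -> ~p) there: w3:F, w4:F, w5:F, w6:T. ✗
w5: successors {w2, w3}; ~(~q -> ~p) there: w2:F, w3:F. ✗
w6: successors {w0, w6}; ~(~q -> ~p) there: w0:F, w6:T. ✗
w7: successors {w2, w3, w5, w6}; ~(~q -> ~p) there: w2:F, w3:F, w5:F, w6:T. ✗
Satisfying worlds: {w2}.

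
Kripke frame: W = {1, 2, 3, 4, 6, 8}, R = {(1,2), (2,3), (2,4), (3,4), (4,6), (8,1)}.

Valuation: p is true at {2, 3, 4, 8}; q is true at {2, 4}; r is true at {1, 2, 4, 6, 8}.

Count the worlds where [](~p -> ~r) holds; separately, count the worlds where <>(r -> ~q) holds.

For [](~p -> ~r):
1: successors {2}; ~p -> ~r there: 2:T. ✓
2: successors {3, 4}; ~p -> ~r there: 3:T, 4:T. ✓
3: successors {4}; ~p -> ~r there: 4:T. ✓
4: successors {6}; ~p -> ~r there: 6:F. ✗
6: no successors, so [](~p -> ~r) holds vacuously. ✓
8: successors {1}; ~p -> ~r there: 1:F. ✗
— 4 worlds.
For <>(r -> ~q):
1: successors {2}; r -> ~q there: 2:F. ✗
2: successors {3, 4}; r -> ~q there: 3:T, 4:F. ✓
3: successors {4}; r -> ~q there: 4:F. ✗
4: successors {6}; r -> ~q there: 6:T. ✓
6: no successors, so <>(r -> ~q) fails. ✗
8: successors {1}; r -> ~q there: 1:T. ✓
— 3 worlds.

4 and 3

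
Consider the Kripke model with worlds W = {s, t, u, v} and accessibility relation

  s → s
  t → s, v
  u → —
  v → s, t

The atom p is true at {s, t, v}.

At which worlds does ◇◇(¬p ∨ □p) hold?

s: successors {s}; ◇(¬p ∨ □p) there: s:T. ✓
t: successors {s, v}; ◇(¬p ∨ □p) there: s:T, v:T. ✓
u: no successors, so ◇◇(¬p ∨ □p) fails. ✗
v: successors {s, t}; ◇(¬p ∨ □p) there: s:T, t:T. ✓

{s, t, v}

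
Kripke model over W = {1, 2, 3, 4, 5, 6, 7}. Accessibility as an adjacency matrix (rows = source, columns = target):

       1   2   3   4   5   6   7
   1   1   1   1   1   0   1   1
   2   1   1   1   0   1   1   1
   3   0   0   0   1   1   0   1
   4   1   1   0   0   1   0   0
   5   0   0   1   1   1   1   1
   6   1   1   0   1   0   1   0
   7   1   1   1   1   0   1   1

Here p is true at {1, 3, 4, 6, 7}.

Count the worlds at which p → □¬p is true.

1: p is T, □¬p is F. ✗
2: p is F, □¬p is F. ✓
3: p is T, □¬p is F. ✗
4: p is T, □¬p is F. ✗
5: p is F, □¬p is F. ✓
6: p is T, □¬p is F. ✗
7: p is T, □¬p is F. ✗
Satisfying worlds: {2, 5}.

2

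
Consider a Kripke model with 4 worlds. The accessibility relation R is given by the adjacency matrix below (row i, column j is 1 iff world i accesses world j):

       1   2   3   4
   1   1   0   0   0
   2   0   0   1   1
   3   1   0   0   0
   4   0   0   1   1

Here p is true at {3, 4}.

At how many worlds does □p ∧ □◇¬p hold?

1: □p is F, □◇¬p is T. ✗
2: □p is T, □◇¬p is F. ✗
3: □p is F, □◇¬p is T. ✗
4: □p is T, □◇¬p is F. ✗
Satisfying worlds: ∅.

0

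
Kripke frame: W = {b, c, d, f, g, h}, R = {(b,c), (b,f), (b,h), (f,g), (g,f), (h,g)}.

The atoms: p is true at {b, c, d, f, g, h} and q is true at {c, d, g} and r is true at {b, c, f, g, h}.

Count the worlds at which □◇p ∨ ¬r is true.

5

b: □◇p is F, ¬r is F. ✗
c: □◇p is T, ¬r is F. ✓
d: □◇p is T, ¬r is T. ✓
f: □◇p is T, ¬r is F. ✓
g: □◇p is T, ¬r is F. ✓
h: □◇p is T, ¬r is F. ✓
Satisfying worlds: {c, d, f, g, h}.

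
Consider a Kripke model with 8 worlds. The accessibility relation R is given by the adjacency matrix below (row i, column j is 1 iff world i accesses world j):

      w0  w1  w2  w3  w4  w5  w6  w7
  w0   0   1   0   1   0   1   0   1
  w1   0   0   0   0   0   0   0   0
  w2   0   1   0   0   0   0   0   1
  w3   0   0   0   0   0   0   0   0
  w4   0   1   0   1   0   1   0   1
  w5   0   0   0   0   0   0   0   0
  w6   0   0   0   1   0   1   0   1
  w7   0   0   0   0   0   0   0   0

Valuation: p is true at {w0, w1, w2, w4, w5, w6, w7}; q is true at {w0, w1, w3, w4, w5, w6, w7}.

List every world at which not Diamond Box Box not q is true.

w0: Diamond Box Box not q is T. ✗
w1: Diamond Box Box not q is F. ✓
w2: Diamond Box Box not q is T. ✗
w3: Diamond Box Box not q is F. ✓
w4: Diamond Box Box not q is T. ✗
w5: Diamond Box Box not q is F. ✓
w6: Diamond Box Box not q is T. ✗
w7: Diamond Box Box not q is F. ✓

{w1, w3, w5, w7}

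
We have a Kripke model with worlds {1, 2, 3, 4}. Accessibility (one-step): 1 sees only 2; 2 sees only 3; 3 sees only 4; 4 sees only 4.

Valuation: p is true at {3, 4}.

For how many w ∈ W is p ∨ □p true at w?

3

1: p is F, □p is F. ✗
2: p is F, □p is T. ✓
3: p is T, □p is T. ✓
4: p is T, □p is T. ✓
Satisfying worlds: {2, 3, 4}.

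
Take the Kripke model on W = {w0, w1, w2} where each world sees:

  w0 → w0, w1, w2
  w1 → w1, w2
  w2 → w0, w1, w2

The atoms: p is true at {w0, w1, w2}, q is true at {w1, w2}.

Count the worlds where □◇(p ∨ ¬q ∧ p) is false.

0

w0: successors {w0, w1, w2}; ◇(p ∨ ¬q ∧ p) there: w0:T, w1:T, w2:T. ✓
w1: successors {w1, w2}; ◇(p ∨ ¬q ∧ p) there: w1:T, w2:T. ✓
w2: successors {w0, w1, w2}; ◇(p ∨ ¬q ∧ p) there: w0:T, w1:T, w2:T. ✓
Satisfying worlds: {w0, w1, w2}.
So □◇(p ∨ ¬q ∧ p) fails at the other 0 worlds.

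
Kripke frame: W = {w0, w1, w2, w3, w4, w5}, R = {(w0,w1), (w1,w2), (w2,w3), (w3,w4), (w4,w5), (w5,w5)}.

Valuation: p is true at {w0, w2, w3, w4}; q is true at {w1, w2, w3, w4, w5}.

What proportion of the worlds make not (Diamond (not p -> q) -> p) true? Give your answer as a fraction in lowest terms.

w0: Diamond (not p -> q) -> p is T. ✗
w1: Diamond (not p -> q) -> p is F. ✓
w2: Diamond (not p -> q) -> p is T. ✗
w3: Diamond (not p -> q) -> p is T. ✗
w4: Diamond (not p -> q) -> p is T. ✗
w5: Diamond (not p -> q) -> p is F. ✓
That's 2 of 6 worlds, so 2/6 = 1/3.

1/3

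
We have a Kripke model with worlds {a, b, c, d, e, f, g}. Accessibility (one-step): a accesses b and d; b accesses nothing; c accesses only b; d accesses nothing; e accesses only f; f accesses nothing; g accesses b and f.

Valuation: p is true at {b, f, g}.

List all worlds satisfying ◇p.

{a, c, e, g}

a: successors {b, d}; p there: b:T, d:F. ✓
b: no successors, so ◇p fails. ✗
c: successors {b}; p there: b:T. ✓
d: no successors, so ◇p fails. ✗
e: successors {f}; p there: f:T. ✓
f: no successors, so ◇p fails. ✗
g: successors {b, f}; p there: b:T, f:T. ✓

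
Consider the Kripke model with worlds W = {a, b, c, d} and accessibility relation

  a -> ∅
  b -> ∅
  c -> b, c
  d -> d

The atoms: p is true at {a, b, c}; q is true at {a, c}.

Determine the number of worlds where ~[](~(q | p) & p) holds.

2

a: [](~(q | p) & p) is T. ✗
b: [](~(q | p) & p) is T. ✗
c: [](~(q | p) & p) is F. ✓
d: [](~(q | p) & p) is F. ✓
Satisfying worlds: {c, d}.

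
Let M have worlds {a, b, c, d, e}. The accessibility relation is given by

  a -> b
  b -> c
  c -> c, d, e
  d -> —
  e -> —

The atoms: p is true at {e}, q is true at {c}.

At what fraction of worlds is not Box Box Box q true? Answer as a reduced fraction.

3/5

a: Box Box Box q is F. ✓
b: Box Box Box q is F. ✓
c: Box Box Box q is F. ✓
d: Box Box Box q is T. ✗
e: Box Box Box q is T. ✗
That's 3 of 5 worlds, so 3/5.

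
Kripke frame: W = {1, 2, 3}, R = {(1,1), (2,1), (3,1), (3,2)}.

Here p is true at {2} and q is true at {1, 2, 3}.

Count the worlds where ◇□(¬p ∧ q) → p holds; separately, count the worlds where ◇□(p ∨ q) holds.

For ◇□(¬p ∧ q) → p:
1: ◇□(¬p ∧ q) is T, p is F. ✗
2: ◇□(¬p ∧ q) is T, p is T. ✓
3: ◇□(¬p ∧ q) is T, p is F. ✗
— 1 world.
For ◇□(p ∨ q):
1: successors {1}; □(p ∨ q) there: 1:T. ✓
2: successors {1}; □(p ∨ q) there: 1:T. ✓
3: successors {1, 2}; □(p ∨ q) there: 1:T, 2:T. ✓
— 3 worlds.

1 and 3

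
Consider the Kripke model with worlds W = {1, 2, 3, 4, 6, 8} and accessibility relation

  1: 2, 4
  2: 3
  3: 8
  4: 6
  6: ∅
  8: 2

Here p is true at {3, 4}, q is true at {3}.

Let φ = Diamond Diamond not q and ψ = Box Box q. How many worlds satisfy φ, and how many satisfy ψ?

3 and 3

For Diamond Diamond not q:
1: successors {2, 4}; Diamond not q there: 2:F, 4:T. ✓
2: successors {3}; Diamond not q there: 3:T. ✓
3: successors {8}; Diamond not q there: 8:T. ✓
4: successors {6}; Diamond not q there: 6:F. ✗
6: no successors, so Diamond Diamond not q fails. ✗
8: successors {2}; Diamond not q there: 2:F. ✗
— 3 worlds.
For Box Box q:
1: successors {2, 4}; Box q there: 2:T, 4:F. ✗
2: successors {3}; Box q there: 3:F. ✗
3: successors {8}; Box q there: 8:F. ✗
4: successors {6}; Box q there: 6:T. ✓
6: no successors, so Box Box q holds vacuously. ✓
8: successors {2}; Box q there: 2:T. ✓
— 3 worlds.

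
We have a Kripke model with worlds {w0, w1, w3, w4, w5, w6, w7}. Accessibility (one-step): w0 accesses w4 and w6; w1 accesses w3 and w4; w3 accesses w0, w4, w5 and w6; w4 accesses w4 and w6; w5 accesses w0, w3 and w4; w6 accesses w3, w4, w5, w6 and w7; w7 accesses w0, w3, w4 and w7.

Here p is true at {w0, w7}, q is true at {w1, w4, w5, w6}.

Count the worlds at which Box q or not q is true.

4

w0: Box q is T, not q is T. ✓
w1: Box q is F, not q is F. ✗
w3: Box q is F, not q is T. ✓
w4: Box q is T, not q is F. ✓
w5: Box q is F, not q is F. ✗
w6: Box q is F, not q is F. ✗
w7: Box q is F, not q is T. ✓
Satisfying worlds: {w0, w3, w4, w7}.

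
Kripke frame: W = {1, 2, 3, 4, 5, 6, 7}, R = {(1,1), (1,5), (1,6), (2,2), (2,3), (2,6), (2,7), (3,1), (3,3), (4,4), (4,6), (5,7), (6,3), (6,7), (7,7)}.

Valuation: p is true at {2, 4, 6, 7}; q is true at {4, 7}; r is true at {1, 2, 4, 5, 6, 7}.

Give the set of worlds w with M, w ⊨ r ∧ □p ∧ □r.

1: r ∧ □p is F, □r is T. ✗
2: r ∧ □p is F, □r is F. ✗
3: r ∧ □p is F, □r is F. ✗
4: r ∧ □p is T, □r is T. ✓
5: r ∧ □p is T, □r is T. ✓
6: r ∧ □p is F, □r is F. ✗
7: r ∧ □p is T, □r is T. ✓

{4, 5, 7}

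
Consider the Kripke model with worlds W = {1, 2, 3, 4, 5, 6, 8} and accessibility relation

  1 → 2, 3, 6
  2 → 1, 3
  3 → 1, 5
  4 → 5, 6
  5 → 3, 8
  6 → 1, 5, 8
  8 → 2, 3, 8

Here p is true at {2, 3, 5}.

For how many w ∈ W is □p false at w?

7

1: successors {2, 3, 6}; p there: 2:T, 3:T, 6:F. ✗
2: successors {1, 3}; p there: 1:F, 3:T. ✗
3: successors {1, 5}; p there: 1:F, 5:T. ✗
4: successors {5, 6}; p there: 5:T, 6:F. ✗
5: successors {3, 8}; p there: 3:T, 8:F. ✗
6: successors {1, 5, 8}; p there: 1:F, 5:T, 8:F. ✗
8: successors {2, 3, 8}; p there: 2:T, 3:T, 8:F. ✗
Satisfying worlds: ∅.
So □p fails at the other 7 worlds.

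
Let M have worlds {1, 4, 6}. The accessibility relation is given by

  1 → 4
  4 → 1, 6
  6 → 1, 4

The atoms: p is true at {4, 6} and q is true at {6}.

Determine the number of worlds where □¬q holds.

2

1: successors {4}; ¬q there: 4:T. ✓
4: successors {1, 6}; ¬q there: 1:T, 6:F. ✗
6: successors {1, 4}; ¬q there: 1:T, 4:T. ✓
Satisfying worlds: {1, 6}.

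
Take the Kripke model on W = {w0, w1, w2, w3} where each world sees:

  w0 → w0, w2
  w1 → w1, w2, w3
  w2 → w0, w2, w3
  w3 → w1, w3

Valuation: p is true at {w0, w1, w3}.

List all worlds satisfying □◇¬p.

{w0}

w0: successors {w0, w2}; ◇¬p there: w0:T, w2:T. ✓
w1: successors {w1, w2, w3}; ◇¬p there: w1:T, w2:T, w3:F. ✗
w2: successors {w0, w2, w3}; ◇¬p there: w0:T, w2:T, w3:F. ✗
w3: successors {w1, w3}; ◇¬p there: w1:T, w3:F. ✗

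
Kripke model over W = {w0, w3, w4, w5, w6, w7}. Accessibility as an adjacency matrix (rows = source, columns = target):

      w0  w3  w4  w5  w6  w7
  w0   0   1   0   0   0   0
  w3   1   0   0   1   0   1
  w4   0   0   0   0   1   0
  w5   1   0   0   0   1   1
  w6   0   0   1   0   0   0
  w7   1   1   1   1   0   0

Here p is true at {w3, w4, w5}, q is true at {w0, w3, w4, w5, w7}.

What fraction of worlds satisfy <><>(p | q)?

5/6

w0: successors {w3}; <>(p | q) there: w3:T. ✓
w3: successors {w0, w5, w7}; <>(p | q) there: w0:T, w5:T, w7:T. ✓
w4: successors {w6}; <>(p | q) there: w6:T. ✓
w5: successors {w0, w6, w7}; <>(p | q) there: w0:T, w6:T, w7:T. ✓
w6: successors {w4}; <>(p | q) there: w4:F. ✗
w7: successors {w0, w3, w4, w5}; <>(p | q) there: w0:T, w3:T, w4:F, w5:T. ✓
That's 5 of 6 worlds, so 5/6.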